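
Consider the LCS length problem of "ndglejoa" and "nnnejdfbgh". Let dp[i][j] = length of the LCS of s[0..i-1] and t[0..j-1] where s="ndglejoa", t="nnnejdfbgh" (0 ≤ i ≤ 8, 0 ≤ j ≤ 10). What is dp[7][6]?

   ''  n  n  n  e  j  d  f  b  g  h
''  0  0  0  0  0  0  0  0  0  0  0
 n  0  1  1  1  1  1  1  1  1  1  1
 d  0  1  1  1  1  1  2  2  2  2  2
 g  0  1  1  1  1  1  2  2  2  3  3
 l  0  1  1  1  1  1  2  2  2  3  3
 e  0  1  1  1  2  2  2  2  2  3  3
 j  0  1  1  1  2  3  3  3  3  3  3
 o  0  1  1  1  2  3  3  3  3  3  3
 a  0  1  1  1  2  3  3  3  3  3  3

3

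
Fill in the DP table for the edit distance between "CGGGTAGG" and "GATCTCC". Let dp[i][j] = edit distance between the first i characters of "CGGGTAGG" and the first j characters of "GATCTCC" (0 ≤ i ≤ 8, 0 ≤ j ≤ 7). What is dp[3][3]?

3

   ''  G  A  T  C  T  C  C
''  0  1  2  3  4  5  6  7
 C  1  1  2  3  3  4  5  6
 G  2  1  2  3  4  4  5  6
 G  3  2  2  3  4  5  5  6
 G  4  3  3  3  4  5  6  6
 T  5  4  4  3  4  4  5  6
 A  6  5  4  4  4  5  5  6
 G  7  6  5  5  5  5  6  6
 G  8  7  6  6  6  6  6  7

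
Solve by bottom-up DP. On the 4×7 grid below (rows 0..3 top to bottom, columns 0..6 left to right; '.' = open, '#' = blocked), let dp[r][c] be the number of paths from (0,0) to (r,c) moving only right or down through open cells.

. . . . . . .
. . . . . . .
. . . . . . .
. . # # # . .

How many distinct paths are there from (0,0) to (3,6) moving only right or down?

49

r\c   0   1   2   3   4   5   6
  0   1   1   1   1   1   1   1
  1   1   2   3   4   5   6   7
  2   1   3   6  10  15  21  28
  3   1   4   0   0   0  21  49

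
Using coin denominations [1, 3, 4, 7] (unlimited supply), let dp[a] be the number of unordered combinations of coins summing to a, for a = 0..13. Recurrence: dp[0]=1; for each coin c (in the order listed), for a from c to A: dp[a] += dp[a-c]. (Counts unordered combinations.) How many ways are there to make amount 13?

after  coin     0     1     2     3     4     5     6     7     8     9    10    11    12    13
          1     1     1     1     1     1     1     1     1     1     1     1     1     1     1
          3     1     1     1     2     2     2     3     3     3     4     4     4     5     5
          4     1     1     1     2     3     3     4     5     6     7     8     9    11    12
          7     1     1     1     2     3     3     4     6     7     8    10    12    14    16

16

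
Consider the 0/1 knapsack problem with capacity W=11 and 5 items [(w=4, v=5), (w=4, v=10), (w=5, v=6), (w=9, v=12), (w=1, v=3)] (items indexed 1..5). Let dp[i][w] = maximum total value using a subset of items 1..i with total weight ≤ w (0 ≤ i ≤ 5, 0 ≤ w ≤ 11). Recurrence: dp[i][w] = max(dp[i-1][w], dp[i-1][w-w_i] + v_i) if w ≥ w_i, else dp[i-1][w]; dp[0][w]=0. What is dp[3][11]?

16

i\w   0   1   2   3   4   5   6   7   8   9  10  11
  0   0   0   0   0   0   0   0   0   0   0   0   0
  1   0   0   0   0   5   5   5   5   5   5   5   5
  2   0   0   0   0  10  10  10  10  15  15  15  15
  3   0   0   0   0  10  10  10  10  15  16  16  16
  4   0   0   0   0  10  10  10  10  15  16  16  16
  5   0   3   3   3  10  13  13  13  15  18  19  19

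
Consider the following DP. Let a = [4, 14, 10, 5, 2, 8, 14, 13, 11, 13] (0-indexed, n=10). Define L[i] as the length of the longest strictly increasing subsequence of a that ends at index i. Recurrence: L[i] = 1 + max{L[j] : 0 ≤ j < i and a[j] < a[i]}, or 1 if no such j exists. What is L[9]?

   i    0    1    2    3    4    5    6    7    8    9
a[i]    4   14   10    5    2    8   14   13   11   13
L[i]    1    2    2    2    1    3    4    4    4    5

5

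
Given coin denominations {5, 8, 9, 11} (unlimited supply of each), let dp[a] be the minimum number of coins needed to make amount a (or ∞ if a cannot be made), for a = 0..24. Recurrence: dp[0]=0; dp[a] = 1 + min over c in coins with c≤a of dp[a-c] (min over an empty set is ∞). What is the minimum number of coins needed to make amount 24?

 a  0  1  2  3  4  5  6  7  8  9 10 11 12 13 14 15 16 17 18 19 20 21 22 23 24
dp  0  -  -  -  -  1  -  -  1  1  2  1  -  2  2  3  2  2  2  2  2  3  2  3  3
(- denotes ∞ / unreachable)

3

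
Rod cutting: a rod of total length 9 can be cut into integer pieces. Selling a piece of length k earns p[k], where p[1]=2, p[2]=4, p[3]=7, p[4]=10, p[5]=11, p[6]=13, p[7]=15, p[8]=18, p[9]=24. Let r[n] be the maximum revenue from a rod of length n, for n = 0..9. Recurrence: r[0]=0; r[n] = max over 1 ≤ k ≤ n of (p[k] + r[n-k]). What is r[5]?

12

   n    0    1    2    3    4    5    6    7    8    9
r[n]    0    2    4    7   10   12   14   17   20   24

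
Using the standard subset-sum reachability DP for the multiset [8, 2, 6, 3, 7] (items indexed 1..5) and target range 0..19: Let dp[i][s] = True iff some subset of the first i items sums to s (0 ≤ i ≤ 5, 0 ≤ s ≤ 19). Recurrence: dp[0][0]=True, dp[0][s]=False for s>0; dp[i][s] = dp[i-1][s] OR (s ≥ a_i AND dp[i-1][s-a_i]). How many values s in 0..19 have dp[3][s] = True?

i\s   0   1   2   3   4   5   6   7   8   9  10  11  12  13  14  15  16  17  18  19
  0   T   F   F   F   F   F   F   F   F   F   F   F   F   F   F   F   F   F   F   F
  1   T   F   F   F   F   F   F   F   T   F   F   F   F   F   F   F   F   F   F   F
  2   T   F   T   F   F   F   F   F   T   F   T   F   F   F   F   F   F   F   F   F
  3   T   F   T   F   F   F   T   F   T   F   T   F   F   F   T   F   T   F   F   F
  4   T   F   T   T   F   T   T   F   T   T   T   T   F   T   T   F   T   T   F   T
  5   T   F   T   T   F   T   T   T   T   T   T   T   T   T   T   T   T   T   T   T

7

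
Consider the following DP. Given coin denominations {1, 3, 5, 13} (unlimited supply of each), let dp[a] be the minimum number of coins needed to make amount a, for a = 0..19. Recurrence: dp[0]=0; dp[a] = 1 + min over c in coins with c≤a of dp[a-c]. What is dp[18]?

2

 a  0  1  2  3  4  5  6  7  8  9 10 11 12 13 14 15 16 17 18 19
dp  0  1  2  1  2  1  2  3  2  3  2  3  4  1  2  3  2  3  2  3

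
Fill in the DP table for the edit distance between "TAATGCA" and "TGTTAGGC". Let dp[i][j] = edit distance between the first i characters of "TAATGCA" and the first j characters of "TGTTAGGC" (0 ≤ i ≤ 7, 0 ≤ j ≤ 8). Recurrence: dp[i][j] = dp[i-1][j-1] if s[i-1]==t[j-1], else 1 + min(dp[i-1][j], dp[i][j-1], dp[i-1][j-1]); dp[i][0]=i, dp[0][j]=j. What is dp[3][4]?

   ''  T  G  T  T  A  G  G  C
''  0  1  2  3  4  5  6  7  8
 T  1  0  1  2  3  4  5  6  7
 A  2  1  1  2  3  3  4  5  6
 A  3  2  2  2  3  3  4  5  6
 T  4  3  3  2  2  3  4  5  6
 G  5  4  3  3  3  3  3  4  5
 C  6  5  4  4  4  4  4  4  4
 A  7  6  5  5  5  4  5  5  5

3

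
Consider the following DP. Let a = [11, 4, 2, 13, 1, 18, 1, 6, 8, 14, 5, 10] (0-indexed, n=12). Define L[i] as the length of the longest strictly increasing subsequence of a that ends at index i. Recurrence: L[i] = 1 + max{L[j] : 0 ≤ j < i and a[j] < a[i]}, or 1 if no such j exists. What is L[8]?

3

   i    0    1    2    3    4    5    6    7    8    9   10   11
a[i]   11    4    2   13    1   18    1    6    8   14    5   10
L[i]    1    1    1    2    1    3    1    2    3    4    2    4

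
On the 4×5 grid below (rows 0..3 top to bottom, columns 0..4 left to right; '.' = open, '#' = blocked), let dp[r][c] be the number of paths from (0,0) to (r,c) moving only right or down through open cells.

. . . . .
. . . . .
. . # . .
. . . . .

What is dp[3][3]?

r\c   0   1   2   3   4
  0   1   1   1   1   1
  1   1   2   3   4   5
  2   1   3   0   4   9
  3   1   4   4   8  17

8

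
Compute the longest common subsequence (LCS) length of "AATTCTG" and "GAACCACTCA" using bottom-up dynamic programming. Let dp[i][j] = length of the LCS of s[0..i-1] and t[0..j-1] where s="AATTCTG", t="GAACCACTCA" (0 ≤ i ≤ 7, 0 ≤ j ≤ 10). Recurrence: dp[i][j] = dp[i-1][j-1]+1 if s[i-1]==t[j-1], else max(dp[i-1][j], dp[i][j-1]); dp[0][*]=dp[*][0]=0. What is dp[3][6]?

   ''  G  A  A  C  C  A  C  T  C  A
''  0  0  0  0  0  0  0  0  0  0  0
 A  0  0  1  1  1  1  1  1  1  1  1
 A  0  0  1  2  2  2  2  2  2  2  2
 T  0  0  1  2  2  2  2  2  3  3  3
 T  0  0  1  2  2  2  2  2  3  3  3
 C  0  0  1  2  3  3  3  3  3  4  4
 T  0  0  1  2  3  3  3  3  4  4  4
 G  0  1  1  2  3  3  3  3  4  4  4

2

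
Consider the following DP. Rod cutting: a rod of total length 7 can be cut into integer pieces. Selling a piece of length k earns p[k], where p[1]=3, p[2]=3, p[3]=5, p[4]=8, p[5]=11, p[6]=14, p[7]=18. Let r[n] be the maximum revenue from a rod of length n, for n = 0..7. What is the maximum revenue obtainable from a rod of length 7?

21

   n    0    1    2    3    4    5    6    7
r[n]    0    3    6    9   12   15   18   21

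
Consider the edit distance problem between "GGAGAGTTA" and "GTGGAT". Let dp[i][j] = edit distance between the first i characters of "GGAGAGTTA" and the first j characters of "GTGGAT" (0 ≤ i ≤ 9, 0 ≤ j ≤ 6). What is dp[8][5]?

   ''  G  T  G  G  A  T
''  0  1  2  3  4  5  6
 G  1  0  1  2  3  4  5
 G  2  1  1  1  2  3  4
 A  3  2  2  2  2  2  3
 G  4  3  3  2  2  3  3
 A  5  4  4  3  3  2  3
 G  6  5  5  4  3  3  3
 T  7  6  5  5  4  4  3
 T  8  7  6  6  5  5  4
 A  9  8  7  7  6  5  5

5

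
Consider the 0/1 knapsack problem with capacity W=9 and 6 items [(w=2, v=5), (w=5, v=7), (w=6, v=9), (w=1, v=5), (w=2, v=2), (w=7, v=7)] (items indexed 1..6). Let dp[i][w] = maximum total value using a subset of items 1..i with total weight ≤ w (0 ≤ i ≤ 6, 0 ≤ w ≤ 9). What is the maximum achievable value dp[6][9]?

19

i\w   0   1   2   3   4   5   6   7   8   9
  0   0   0   0   0   0   0   0   0   0   0
  1   0   0   5   5   5   5   5   5   5   5
  2   0   0   5   5   5   7   7  12  12  12
  3   0   0   5   5   5   7   9  12  14  14
  4   0   5   5  10  10  10  12  14  17  19
  5   0   5   5  10  10  12  12  14  17  19
  6   0   5   5  10  10  12  12  14  17  19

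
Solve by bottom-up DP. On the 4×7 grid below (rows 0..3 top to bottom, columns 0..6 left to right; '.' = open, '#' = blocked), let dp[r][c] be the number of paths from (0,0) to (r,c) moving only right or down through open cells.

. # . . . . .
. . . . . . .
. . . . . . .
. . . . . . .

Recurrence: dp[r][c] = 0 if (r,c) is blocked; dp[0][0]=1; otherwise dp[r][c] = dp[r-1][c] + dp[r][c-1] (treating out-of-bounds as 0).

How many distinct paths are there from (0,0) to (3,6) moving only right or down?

r\c   0   1   2   3   4   5   6
  0   1   0   0   0   0   0   0
  1   1   1   1   1   1   1   1
  2   1   2   3   4   5   6   7
  3   1   3   6  10  15  21  28

28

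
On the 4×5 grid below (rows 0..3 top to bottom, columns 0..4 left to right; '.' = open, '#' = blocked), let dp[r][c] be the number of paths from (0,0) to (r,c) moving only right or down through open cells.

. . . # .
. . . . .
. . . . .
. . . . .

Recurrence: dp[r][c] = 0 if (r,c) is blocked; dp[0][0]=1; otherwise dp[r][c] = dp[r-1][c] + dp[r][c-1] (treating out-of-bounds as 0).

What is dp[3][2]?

r\c   0   1   2   3   4
  0   1   1   1   0   0
  1   1   2   3   3   3
  2   1   3   6   9  12
  3   1   4  10  19  31

10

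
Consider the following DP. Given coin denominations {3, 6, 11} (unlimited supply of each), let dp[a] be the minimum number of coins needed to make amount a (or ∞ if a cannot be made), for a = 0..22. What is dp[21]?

 a  0  1  2  3  4  5  6  7  8  9 10 11 12 13 14 15 16 17 18 19 20 21 22
dp  0  -  -  1  -  -  1  -  -  2  -  1  2  -  2  3  -  2  3  -  3  4  2
(- denotes ∞ / unreachable)

4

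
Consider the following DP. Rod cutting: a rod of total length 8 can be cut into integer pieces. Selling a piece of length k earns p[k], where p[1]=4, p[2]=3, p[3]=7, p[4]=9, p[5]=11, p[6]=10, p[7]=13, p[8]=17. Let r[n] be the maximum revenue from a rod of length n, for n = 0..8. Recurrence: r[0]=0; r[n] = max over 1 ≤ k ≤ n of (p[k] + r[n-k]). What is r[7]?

28

   n    0    1    2    3    4    5    6    7    8
r[n]    0    4    8   12   16   20   24   28   32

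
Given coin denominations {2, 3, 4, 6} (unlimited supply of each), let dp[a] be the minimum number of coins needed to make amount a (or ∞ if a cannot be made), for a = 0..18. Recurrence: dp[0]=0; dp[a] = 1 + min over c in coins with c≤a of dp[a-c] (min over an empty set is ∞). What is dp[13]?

3

 a  0  1  2  3  4  5  6  7  8  9 10 11 12 13 14 15 16 17 18
dp  0  -  1  1  1  2  1  2  2  2  2  3  2  3  3  3  3  4  3
(- denotes ∞ / unreachable)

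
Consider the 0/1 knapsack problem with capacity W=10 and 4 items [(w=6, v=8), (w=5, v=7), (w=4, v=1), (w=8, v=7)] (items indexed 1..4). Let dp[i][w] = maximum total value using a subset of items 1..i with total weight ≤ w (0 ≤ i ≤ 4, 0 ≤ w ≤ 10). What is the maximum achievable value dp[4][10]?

9

i\w   0   1   2   3   4   5   6   7   8   9  10
  0   0   0   0   0   0   0   0   0   0   0   0
  1   0   0   0   0   0   0   8   8   8   8   8
  2   0   0   0   0   0   7   8   8   8   8   8
  3   0   0   0   0   1   7   8   8   8   8   9
  4   0   0   0   0   1   7   8   8   8   8   9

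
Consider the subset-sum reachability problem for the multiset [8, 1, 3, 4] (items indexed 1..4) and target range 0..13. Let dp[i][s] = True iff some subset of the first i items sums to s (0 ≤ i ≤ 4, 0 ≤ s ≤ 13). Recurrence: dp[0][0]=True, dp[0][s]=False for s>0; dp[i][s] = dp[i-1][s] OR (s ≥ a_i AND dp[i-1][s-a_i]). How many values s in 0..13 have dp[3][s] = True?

i\s   0   1   2   3   4   5   6   7   8   9  10  11  12  13
  0   T   F   F   F   F   F   F   F   F   F   F   F   F   F
  1   T   F   F   F   F   F   F   F   T   F   F   F   F   F
  2   T   T   F   F   F   F   F   F   T   T   F   F   F   F
  3   T   T   F   T   T   F   F   F   T   T   F   T   T   F
  4   T   T   F   T   T   T   F   T   T   T   F   T   T   T

8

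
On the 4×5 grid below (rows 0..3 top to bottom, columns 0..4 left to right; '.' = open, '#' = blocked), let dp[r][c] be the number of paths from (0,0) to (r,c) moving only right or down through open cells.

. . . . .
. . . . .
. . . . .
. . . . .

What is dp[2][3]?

r\c   0   1   2   3   4
  0   1   1   1   1   1
  1   1   2   3   4   5
  2   1   3   6  10  15
  3   1   4  10  20  35

10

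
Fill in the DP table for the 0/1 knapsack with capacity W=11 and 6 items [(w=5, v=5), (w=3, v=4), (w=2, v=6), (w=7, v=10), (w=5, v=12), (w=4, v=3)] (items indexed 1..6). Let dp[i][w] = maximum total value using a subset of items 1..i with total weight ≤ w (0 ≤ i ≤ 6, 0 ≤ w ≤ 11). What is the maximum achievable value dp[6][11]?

i\w   0   1   2   3   4   5   6   7   8   9  10  11
  0   0   0   0   0   0   0   0   0   0   0   0   0
  1   0   0   0   0   0   5   5   5   5   5   5   5
  2   0   0   0   4   4   5   5   5   9   9   9   9
  3   0   0   6   6   6  10  10  11  11  11  15  15
  4   0   0   6   6   6  10  10  11  11  16  16  16
  5   0   0   6   6   6  12  12  18  18  18  22  22
  6   0   0   6   6   6  12  12  18  18  18  22  22

22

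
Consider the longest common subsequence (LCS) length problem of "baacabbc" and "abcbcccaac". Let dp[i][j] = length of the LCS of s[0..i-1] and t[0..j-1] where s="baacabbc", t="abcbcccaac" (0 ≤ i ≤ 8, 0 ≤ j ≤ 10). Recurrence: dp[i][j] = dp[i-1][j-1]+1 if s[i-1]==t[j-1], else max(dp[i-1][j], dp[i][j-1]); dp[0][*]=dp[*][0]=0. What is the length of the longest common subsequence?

4

   ''  a  b  c  b  c  c  c  a  a  c
''  0  0  0  0  0  0  0  0  0  0  0
 b  0  0  1  1  1  1  1  1  1  1  1
 a  0  1  1  1  1  1  1  1  2  2  2
 a  0  1  1  1  1  1  1  1  2  3  3
 c  0  1  1  2  2  2  2  2  2  3  4
 a  0  1  1  2  2  2  2  2  3  3  4
 b  0  1  2  2  3  3  3  3  3  3  4
 b  0  1  2  2  3  3  3  3  3  3  4
 c  0  1  2  3  3  4  4  4  4  4  4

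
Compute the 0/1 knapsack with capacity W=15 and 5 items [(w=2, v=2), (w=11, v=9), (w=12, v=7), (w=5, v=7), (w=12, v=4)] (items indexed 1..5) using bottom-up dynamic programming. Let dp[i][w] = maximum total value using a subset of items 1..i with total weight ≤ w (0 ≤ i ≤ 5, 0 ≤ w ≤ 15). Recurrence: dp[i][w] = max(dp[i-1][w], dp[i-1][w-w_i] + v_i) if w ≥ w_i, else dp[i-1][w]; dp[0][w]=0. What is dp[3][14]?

i\w   0   1   2   3   4   5   6   7   8   9  10  11  12  13  14  15
  0   0   0   0   0   0   0   0   0   0   0   0   0   0   0   0   0
  1   0   0   2   2   2   2   2   2   2   2   2   2   2   2   2   2
  2   0   0   2   2   2   2   2   2   2   2   2   9   9  11  11  11
  3   0   0   2   2   2   2   2   2   2   2   2   9   9  11  11  11
  4   0   0   2   2   2   7   7   9   9   9   9   9   9  11  11  11
  5   0   0   2   2   2   7   7   9   9   9   9   9   9  11  11  11

11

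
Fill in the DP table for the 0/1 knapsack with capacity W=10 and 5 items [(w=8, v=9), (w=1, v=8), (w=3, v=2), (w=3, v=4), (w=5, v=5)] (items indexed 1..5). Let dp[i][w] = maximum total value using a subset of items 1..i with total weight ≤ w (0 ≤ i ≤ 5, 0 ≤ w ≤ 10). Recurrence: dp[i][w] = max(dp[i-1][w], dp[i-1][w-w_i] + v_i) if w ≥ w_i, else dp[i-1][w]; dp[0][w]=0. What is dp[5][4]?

i\w   0   1   2   3   4   5   6   7   8   9  10
  0   0   0   0   0   0   0   0   0   0   0   0
  1   0   0   0   0   0   0   0   0   9   9   9
  2   0   8   8   8   8   8   8   8   9  17  17
  3   0   8   8   8  10  10  10  10  10  17  17
  4   0   8   8   8  12  12  12  14  14  17  17
  5   0   8   8   8  12  12  13  14  14  17  17

12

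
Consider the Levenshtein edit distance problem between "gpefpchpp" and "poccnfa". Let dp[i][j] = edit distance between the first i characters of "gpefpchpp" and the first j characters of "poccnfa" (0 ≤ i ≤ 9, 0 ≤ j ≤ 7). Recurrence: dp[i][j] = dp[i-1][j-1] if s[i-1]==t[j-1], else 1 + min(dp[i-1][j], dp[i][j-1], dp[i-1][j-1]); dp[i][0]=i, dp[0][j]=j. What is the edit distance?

7

   ''  p  o  c  c  n  f  a
''  0  1  2  3  4  5  6  7
 g  1  1  2  3  4  5  6  7
 p  2  1  2  3  4  5  6  7
 e  3  2  2  3  4  5  6  7
 f  4  3  3  3  4  5  5  6
 p  5  4  4  4  4  5  6  6
 c  6  5  5  4  4  5  6  7
 h  7  6  6  5  5  5  6  7
 p  8  7  7  6  6  6  6  7
 p  9  8  8  7  7  7  7  7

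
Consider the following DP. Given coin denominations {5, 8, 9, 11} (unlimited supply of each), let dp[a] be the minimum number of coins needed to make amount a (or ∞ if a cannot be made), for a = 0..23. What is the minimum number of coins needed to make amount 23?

 a  0  1  2  3  4  5  6  7  8  9 10 11 12 13 14 15 16 17 18 19 20 21 22 23
dp  0  -  -  -  -  1  -  -  1  1  2  1  -  2  2  3  2  2  2  2  2  3  2  3
(- denotes ∞ / unreachable)

3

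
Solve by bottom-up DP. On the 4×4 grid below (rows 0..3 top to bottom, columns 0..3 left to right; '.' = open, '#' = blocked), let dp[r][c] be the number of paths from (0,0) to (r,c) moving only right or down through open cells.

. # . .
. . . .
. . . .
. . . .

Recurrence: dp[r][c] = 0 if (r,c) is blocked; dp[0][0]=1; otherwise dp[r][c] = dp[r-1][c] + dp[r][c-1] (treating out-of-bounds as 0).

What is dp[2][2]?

r\c   0   1   2   3
  0   1   0   0   0
  1   1   1   1   1
  2   1   2   3   4
  3   1   3   6  10

3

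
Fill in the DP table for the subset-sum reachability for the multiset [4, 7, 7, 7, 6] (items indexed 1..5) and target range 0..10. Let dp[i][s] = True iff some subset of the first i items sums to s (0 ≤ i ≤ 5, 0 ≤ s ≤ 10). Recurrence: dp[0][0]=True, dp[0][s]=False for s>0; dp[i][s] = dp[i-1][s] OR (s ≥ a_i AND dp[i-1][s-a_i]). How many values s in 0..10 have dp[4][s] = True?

i\s   0   1   2   3   4   5   6   7   8   9  10
  0   T   F   F   F   F   F   F   F   F   F   F
  1   T   F   F   F   T   F   F   F   F   F   F
  2   T   F   F   F   T   F   F   T   F   F   F
  3   T   F   F   F   T   F   F   T   F   F   F
  4   T   F   F   F   T   F   F   T   F   F   F
  5   T   F   F   F   T   F   T   T   F   F   T

3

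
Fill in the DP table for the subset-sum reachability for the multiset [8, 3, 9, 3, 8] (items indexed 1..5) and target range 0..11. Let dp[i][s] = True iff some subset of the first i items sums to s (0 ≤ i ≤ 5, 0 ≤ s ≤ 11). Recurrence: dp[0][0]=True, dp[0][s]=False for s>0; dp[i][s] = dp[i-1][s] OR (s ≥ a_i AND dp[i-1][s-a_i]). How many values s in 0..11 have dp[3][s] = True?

5

i\s   0   1   2   3   4   5   6   7   8   9  10  11
  0   T   F   F   F   F   F   F   F   F   F   F   F
  1   T   F   F   F   F   F   F   F   T   F   F   F
  2   T   F   F   T   F   F   F   F   T   F   F   T
  3   T   F   F   T   F   F   F   F   T   T   F   T
  4   T   F   F   T   F   F   T   F   T   T   F   T
  5   T   F   F   T   F   F   T   F   T   T   F   T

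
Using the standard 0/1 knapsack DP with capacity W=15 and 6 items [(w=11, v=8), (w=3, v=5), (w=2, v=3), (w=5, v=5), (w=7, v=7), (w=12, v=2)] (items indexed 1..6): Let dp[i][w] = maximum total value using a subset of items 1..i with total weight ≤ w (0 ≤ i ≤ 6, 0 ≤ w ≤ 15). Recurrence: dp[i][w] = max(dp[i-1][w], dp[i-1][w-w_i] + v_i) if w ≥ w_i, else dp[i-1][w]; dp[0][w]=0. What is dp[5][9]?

i\w   0   1   2   3   4   5   6   7   8   9  10  11  12  13  14  15
  0   0   0   0   0   0   0   0   0   0   0   0   0   0   0   0   0
  1   0   0   0   0   0   0   0   0   0   0   0   8   8   8   8   8
  2   0   0   0   5   5   5   5   5   5   5   5   8   8   8  13  13
  3   0   0   3   5   5   8   8   8   8   8   8   8   8  11  13  13
  4   0   0   3   5   5   8   8   8  10  10  13  13  13  13  13  13
  5   0   0   3   5   5   8   8   8  10  10  13  13  15  15  15  17
  6   0   0   3   5   5   8   8   8  10  10  13  13  15  15  15  17

10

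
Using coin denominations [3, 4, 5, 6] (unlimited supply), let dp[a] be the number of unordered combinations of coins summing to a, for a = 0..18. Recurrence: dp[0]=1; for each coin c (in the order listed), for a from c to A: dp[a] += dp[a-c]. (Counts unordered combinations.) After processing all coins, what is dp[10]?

after  coin     0     1     2     3     4     5     6     7     8     9    10    11    12    13    14    15    16    17    18
          3     1     0     0     1     0     0     1     0     0     1     0     0     1     0     0     1     0     0     1
          4     1     0     0     1     1     0     1     1     1     1     1     1     2     1     1     2     2     1     2
          5     1     0     0     1     1     1     1     1     2     2     2     2     3     3     3     4     4     4     5
          6     1     0     0     1     1     1     2     1     2     3     3     3     5     4     5     7     7     7    10

3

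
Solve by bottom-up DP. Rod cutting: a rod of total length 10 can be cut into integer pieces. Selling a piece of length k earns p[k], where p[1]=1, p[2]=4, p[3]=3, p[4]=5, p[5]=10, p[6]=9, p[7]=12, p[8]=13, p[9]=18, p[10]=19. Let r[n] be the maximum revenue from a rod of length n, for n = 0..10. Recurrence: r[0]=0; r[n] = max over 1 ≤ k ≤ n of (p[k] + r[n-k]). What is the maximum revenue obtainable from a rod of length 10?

20

   n    0    1    2    3    4    5    6    7    8    9   10
r[n]    0    1    4    5    8   10   12   14   16   18   20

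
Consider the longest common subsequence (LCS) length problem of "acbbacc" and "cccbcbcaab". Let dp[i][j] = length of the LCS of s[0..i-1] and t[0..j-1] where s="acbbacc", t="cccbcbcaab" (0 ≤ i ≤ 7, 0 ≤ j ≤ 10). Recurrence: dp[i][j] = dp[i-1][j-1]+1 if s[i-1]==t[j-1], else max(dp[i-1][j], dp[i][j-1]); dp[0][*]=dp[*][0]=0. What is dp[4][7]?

   ''  c  c  c  b  c  b  c  a  a  b
''  0  0  0  0  0  0  0  0  0  0  0
 a  0  0  0  0  0  0  0  0  1  1  1
 c  0  1  1  1  1  1  1  1  1  1  1
 b  0  1  1  1  2  2  2  2  2  2  2
 b  0  1  1  1  2  2  3  3  3  3  3
 a  0  1  1  1  2  2  3  3  4  4  4
 c  0  1  2  2  2  3  3  4  4  4  4
 c  0  1  2  3  3  3  3  4  4  4  4

3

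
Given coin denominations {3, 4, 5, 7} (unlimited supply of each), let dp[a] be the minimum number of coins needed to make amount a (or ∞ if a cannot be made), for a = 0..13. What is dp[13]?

 a  0  1  2  3  4  5  6  7  8  9 10 11 12 13
dp  0  -  -  1  1  1  2  1  2  2  2  2  2  3
(- denotes ∞ / unreachable)

3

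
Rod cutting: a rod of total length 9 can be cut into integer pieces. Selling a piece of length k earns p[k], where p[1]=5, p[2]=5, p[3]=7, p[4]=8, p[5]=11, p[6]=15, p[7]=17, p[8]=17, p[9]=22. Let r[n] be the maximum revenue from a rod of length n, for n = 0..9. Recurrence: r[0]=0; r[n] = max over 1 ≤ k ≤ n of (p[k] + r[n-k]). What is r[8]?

   n    0    1    2    3    4    5    6    7    8    9
r[n]    0    5   10   15   20   25   30   35   40   45

40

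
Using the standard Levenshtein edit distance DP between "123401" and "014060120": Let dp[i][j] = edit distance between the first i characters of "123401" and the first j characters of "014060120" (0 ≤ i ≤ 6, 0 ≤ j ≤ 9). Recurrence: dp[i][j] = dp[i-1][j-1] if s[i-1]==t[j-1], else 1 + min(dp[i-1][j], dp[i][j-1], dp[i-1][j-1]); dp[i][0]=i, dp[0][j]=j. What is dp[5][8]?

6

   ''  0  1  4  0  6  0  1  2  0
''  0  1  2  3  4  5  6  7  8  9
 1  1  1  1  2  3  4  5  6  7  8
 2  2  2  2  2  3  4  5  6  6  7
 3  3  3  3  3  3  4  5  6  7  7
 4  4  4  4  3  4  4  5  6  7  8
 0  5  4  5  4  3  4  4  5  6  7
 1  6  5  4  5  4  4  5  4  5  6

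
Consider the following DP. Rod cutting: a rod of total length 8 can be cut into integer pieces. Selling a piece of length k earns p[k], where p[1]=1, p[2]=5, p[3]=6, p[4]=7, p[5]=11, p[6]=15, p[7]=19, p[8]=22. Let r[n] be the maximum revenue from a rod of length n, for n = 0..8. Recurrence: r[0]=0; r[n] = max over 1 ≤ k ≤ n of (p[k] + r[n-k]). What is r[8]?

   n    0    1    2    3    4    5    6    7    8
r[n]    0    1    5    6   10   11   15   19   22

22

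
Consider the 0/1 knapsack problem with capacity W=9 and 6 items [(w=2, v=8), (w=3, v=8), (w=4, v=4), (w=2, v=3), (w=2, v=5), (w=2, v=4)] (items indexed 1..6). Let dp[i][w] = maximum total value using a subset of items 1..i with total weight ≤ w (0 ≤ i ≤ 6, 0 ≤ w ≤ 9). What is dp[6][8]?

i\w   0   1   2   3   4   5   6   7   8   9
  0   0   0   0   0   0   0   0   0   0   0
  1   0   0   8   8   8   8   8   8   8   8
  2   0   0   8   8   8  16  16  16  16  16
  3   0   0   8   8   8  16  16  16  16  20
  4   0   0   8   8  11  16  16  19  19  20
  5   0   0   8   8  13  16  16  21  21  24
  6   0   0   8   8  13  16  17  21  21  25

21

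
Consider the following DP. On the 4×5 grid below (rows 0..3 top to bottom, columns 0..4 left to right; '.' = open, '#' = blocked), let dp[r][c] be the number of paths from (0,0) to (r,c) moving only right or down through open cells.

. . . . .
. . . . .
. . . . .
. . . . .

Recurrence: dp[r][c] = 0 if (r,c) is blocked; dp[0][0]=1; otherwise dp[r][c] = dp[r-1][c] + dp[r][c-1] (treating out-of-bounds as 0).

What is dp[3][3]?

r\c   0   1   2   3   4
  0   1   1   1   1   1
  1   1   2   3   4   5
  2   1   3   6  10  15
  3   1   4  10  20  35

20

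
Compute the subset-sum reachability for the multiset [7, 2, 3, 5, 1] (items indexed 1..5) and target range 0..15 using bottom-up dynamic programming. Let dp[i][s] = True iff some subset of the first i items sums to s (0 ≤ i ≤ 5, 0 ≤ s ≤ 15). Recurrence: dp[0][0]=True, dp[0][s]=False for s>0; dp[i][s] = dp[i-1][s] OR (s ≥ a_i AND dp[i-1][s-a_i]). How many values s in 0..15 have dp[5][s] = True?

i\s   0   1   2   3   4   5   6   7   8   9  10  11  12  13  14  15
  0   T   F   F   F   F   F   F   F   F   F   F   F   F   F   F   F
  1   T   F   F   F   F   F   F   T   F   F   F   F   F   F   F   F
  2   T   F   T   F   F   F   F   T   F   T   F   F   F   F   F   F
  3   T   F   T   T   F   T   F   T   F   T   T   F   T   F   F   F
  4   T   F   T   T   F   T   F   T   T   T   T   F   T   F   T   T
  5   T   T   T   T   T   T   T   T   T   T   T   T   T   T   T   T

16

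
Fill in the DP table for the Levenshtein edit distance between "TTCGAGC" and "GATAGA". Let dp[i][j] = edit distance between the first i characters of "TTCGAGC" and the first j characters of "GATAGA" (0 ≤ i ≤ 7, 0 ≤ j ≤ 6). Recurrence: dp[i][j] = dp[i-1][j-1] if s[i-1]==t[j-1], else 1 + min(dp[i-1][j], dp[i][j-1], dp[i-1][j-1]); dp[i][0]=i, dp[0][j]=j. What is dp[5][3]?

4

   ''  G  A  T  A  G  A
''  0  1  2  3  4  5  6
 T  1  1  2  2  3  4  5
 T  2  2  2  2  3  4  5
 C  3  3  3  3  3  4  5
 G  4  3  4  4  4  3  4
 A  5  4  3  4  4  4  3
 G  6  5  4  4  5  4  4
 C  7  6  5  5  5  5  5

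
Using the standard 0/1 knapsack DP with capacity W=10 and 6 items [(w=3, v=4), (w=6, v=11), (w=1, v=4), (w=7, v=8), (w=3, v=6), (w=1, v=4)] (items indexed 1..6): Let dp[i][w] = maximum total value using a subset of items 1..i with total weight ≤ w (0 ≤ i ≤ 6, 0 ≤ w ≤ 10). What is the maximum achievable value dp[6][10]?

21

i\w   0   1   2   3   4   5   6   7   8   9  10
  0   0   0   0   0   0   0   0   0   0   0   0
  1   0   0   0   4   4   4   4   4   4   4   4
  2   0   0   0   4   4   4  11  11  11  15  15
  3   0   4   4   4   8   8  11  15  15  15  19
  4   0   4   4   4   8   8  11  15  15  15  19
  5   0   4   4   6  10  10  11  15  15  17  21
  6   0   4   8   8  10  14  14  15  19  19  21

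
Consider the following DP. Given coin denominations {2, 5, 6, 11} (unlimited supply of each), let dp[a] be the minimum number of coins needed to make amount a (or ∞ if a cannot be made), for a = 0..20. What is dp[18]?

3

 a  0  1  2  3  4  5  6  7  8  9 10 11 12 13 14 15 16 17 18 19 20
dp  0  -  1  -  2  1  1  2  2  3  2  1  2  2  3  3  2  2  3  3  4
(- denotes ∞ / unreachable)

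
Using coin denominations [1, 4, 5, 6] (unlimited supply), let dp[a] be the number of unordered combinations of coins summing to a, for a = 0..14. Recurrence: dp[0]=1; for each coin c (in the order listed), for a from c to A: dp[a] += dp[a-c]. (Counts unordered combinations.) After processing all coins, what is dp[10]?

8

after  coin     0     1     2     3     4     5     6     7     8     9    10    11    12    13    14
          1     1     1     1     1     1     1     1     1     1     1     1     1     1     1     1
          4     1     1     1     1     2     2     2     2     3     3     3     3     4     4     4
          5     1     1     1     1     2     3     3     3     4     5     6     6     7     8     9
          6     1     1     1     1     2     3     4     4     5     6     8     9    11    12    14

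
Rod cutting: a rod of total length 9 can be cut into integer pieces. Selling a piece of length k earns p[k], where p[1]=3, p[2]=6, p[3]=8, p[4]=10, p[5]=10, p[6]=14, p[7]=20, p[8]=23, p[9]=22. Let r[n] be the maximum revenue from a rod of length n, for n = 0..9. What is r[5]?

   n    0    1    2    3    4    5    6    7    8    9
r[n]    0    3    6    9   12   15   18   21   24   27

15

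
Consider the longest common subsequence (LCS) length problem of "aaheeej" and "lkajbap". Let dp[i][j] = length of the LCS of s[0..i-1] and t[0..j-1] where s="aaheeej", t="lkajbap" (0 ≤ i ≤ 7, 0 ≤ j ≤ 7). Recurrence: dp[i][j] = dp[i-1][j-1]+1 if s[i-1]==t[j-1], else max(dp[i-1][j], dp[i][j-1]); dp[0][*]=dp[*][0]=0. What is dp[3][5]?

   ''  l  k  a  j  b  a  p
''  0  0  0  0  0  0  0  0
 a  0  0  0  1  1  1  1  1
 a  0  0  0  1  1  1  2  2
 h  0  0  0  1  1  1  2  2
 e  0  0  0  1  1  1  2  2
 e  0  0  0  1  1  1  2  2
 e  0  0  0  1  1  1  2  2
 j  0  0  0  1  2  2  2  2

1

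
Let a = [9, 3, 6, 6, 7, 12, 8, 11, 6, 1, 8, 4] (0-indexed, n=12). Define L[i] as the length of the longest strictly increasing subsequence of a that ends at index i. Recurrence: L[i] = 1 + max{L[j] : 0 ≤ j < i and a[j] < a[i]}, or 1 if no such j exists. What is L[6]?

4

   i    0    1    2    3    4    5    6    7    8    9   10   11
a[i]    9    3    6    6    7   12    8   11    6    1    8    4
L[i]    1    1    2    2    3    4    4    5    2    1    4    2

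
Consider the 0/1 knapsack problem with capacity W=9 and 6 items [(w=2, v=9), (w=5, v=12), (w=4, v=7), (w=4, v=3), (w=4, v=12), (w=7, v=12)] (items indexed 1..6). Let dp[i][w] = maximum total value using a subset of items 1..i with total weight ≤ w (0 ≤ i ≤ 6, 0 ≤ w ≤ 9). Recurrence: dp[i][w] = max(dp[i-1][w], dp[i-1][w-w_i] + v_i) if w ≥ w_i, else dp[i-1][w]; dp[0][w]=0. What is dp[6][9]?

i\w   0   1   2   3   4   5   6   7   8   9
  0   0   0   0   0   0   0   0   0   0   0
  1   0   0   9   9   9   9   9   9   9   9
  2   0   0   9   9   9  12  12  21  21  21
  3   0   0   9   9   9  12  16  21  21  21
  4   0   0   9   9   9  12  16  21  21  21
  5   0   0   9   9  12  12  21  21  21  24
  6   0   0   9   9  12  12  21  21  21  24

24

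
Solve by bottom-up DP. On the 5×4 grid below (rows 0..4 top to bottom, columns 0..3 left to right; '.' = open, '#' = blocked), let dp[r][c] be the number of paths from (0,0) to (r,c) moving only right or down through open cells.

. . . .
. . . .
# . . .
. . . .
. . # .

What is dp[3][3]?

r\c   0   1   2   3
  0   1   1   1   1
  1   1   2   3   4
  2   0   2   5   9
  3   0   2   7  16
  4   0   2   0  16

16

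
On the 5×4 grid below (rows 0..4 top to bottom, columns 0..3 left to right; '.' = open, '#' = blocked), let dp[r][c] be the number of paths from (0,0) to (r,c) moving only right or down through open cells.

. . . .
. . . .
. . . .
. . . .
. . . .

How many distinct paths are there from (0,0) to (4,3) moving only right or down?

r\c   0   1   2   3
  0   1   1   1   1
  1   1   2   3   4
  2   1   3   6  10
  3   1   4  10  20
  4   1   5  15  35

35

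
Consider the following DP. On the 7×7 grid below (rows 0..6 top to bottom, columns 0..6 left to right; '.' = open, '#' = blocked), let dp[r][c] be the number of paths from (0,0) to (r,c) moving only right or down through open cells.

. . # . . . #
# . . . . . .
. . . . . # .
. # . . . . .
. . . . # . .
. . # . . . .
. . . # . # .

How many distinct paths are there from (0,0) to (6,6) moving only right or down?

35

r\c   0   1   2   3   4   5   6
  0   1   1   0   0   0   0   0
  1   0   1   1   1   1   1   1
  2   0   1   2   3   4   0   1
  3   0   0   2   5   9   9  10
  4   0   0   2   7   0   9  19
  5   0   0   0   7   7  16  35
  6   0   0   0   0   7   0  35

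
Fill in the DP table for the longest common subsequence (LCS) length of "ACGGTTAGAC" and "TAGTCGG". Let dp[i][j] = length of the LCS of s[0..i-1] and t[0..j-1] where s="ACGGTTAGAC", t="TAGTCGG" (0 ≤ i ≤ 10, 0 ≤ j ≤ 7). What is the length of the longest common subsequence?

   ''  T  A  G  T  C  G  G
''  0  0  0  0  0  0  0  0
 A  0  0  1  1  1  1  1  1
 C  0  0  1  1  1  2  2  2
 G  0  0  1  2  2  2  3  3
 G  0  0  1  2  2  2  3  4
 T  0  1  1  2  3  3  3  4
 T  0  1  1  2  3  3  3  4
 A  0  1  2  2  3  3  3  4
 G  0  1  2  3  3  3  4  4
 A  0  1  2  3  3  3  4  4
 C  0  1  2  3  3  4  4  4

4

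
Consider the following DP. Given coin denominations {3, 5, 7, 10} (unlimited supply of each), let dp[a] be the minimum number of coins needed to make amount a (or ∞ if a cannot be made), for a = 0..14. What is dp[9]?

 a  0  1  2  3  4  5  6  7  8  9 10 11 12 13 14
dp  0  -  -  1  -  1  2  1  2  3  1  3  2  2  2
(- denotes ∞ / unreachable)

3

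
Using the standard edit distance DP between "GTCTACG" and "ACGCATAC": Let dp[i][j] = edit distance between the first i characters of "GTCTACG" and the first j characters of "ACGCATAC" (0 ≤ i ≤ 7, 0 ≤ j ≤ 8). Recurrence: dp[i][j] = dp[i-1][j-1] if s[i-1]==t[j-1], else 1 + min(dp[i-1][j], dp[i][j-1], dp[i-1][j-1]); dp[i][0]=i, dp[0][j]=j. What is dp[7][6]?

   ''  A  C  G  C  A  T  A  C
''  0  1  2  3  4  5  6  7  8
 G  1  1  2  2  3  4  5  6  7
 T  2  2  2  3  3  4  4  5  6
 C  3  3  2  3  3  4  5  5  5
 T  4  4  3  3  4  4  4  5  6
 A  5  4  4  4  4  4  5  4  5
 C  6  5  4  5  4  5  5  5  4
 G  7  6  5  4  5  5  6  6  5

6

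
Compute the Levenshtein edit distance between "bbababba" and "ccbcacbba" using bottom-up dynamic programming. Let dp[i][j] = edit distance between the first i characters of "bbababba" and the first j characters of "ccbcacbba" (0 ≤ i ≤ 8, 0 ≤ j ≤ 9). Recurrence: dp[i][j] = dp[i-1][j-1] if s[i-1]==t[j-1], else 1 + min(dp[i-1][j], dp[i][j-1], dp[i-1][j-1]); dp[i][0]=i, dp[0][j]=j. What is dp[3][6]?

4

   ''  c  c  b  c  a  c  b  b  a
''  0  1  2  3  4  5  6  7  8  9
 b  1  1  2  2  3  4  5  6  7  8
 b  2  2  2  2  3  4  5  5  6  7
 a  3  3  3  3  3  3  4  5  6  6
 b  4  4  4  3  4  4  4  4  5  6
 a  5  5  5  4  4  4  5  5  5  5
 b  6  6  6  5  5  5  5  5  5  6
 b  7  7  7  6  6  6  6  5  5  6
 a  8  8  8  7  7  6  7  6  6  5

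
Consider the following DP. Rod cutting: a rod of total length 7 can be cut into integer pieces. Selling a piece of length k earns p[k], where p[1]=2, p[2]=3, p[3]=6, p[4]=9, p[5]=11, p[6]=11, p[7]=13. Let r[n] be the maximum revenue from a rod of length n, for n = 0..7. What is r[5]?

   n    0    1    2    3    4    5    6    7
r[n]    0    2    4    6    9   11   13   15

11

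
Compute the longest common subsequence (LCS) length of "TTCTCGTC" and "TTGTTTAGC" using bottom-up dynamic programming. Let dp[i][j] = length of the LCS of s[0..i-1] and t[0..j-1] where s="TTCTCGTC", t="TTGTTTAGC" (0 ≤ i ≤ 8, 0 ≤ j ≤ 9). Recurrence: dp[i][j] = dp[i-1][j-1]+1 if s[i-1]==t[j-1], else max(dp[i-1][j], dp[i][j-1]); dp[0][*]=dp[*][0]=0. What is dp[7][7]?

4

   ''  T  T  G  T  T  T  A  G  C
''  0  0  0  0  0  0  0  0  0  0
 T  0  1  1  1  1  1  1  1  1  1
 T  0  1  2  2  2  2  2  2  2  2
 C  0  1  2  2  2  2  2  2  2  3
 T  0  1  2  2  3  3  3  3  3  3
 C  0  1  2  2  3  3  3  3  3  4
 G  0  1  2  3  3  3  3  3  4  4
 T  0  1  2  3  4  4  4  4  4  4
 C  0  1  2  3  4  4  4  4  4  5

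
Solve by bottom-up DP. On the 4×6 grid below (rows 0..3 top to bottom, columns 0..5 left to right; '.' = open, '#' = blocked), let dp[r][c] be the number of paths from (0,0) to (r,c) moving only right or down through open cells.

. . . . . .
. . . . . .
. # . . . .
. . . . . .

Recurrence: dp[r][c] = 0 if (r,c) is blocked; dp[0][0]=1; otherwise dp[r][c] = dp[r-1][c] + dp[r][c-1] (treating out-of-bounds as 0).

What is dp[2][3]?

7

r\c   0   1   2   3   4   5
  0   1   1   1   1   1   1
  1   1   2   3   4   5   6
  2   1   0   3   7  12  18
  3   1   1   4  11  23  41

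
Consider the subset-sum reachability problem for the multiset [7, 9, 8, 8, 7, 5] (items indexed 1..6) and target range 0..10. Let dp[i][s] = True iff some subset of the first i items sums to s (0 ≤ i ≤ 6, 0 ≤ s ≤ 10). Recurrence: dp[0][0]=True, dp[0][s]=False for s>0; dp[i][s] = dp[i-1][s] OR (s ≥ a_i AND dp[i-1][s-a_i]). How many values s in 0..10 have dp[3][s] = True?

4

i\s   0   1   2   3   4   5   6   7   8   9  10
  0   T   F   F   F   F   F   F   F   F   F   F
  1   T   F   F   F   F   F   F   T   F   F   F
  2   T   F   F   F   F   F   F   T   F   T   F
  3   T   F   F   F   F   F   F   T   T   T   F
  4   T   F   F   F   F   F   F   T   T   T   F
  5   T   F   F   F   F   F   F   T   T   T   F
  6   T   F   F   F   F   T   F   T   T   T   F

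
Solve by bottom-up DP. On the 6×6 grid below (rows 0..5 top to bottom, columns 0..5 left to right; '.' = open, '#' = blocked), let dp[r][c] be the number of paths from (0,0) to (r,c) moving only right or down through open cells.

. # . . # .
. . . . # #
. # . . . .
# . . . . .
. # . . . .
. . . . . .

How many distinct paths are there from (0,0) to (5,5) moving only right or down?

r\c   0   1   2   3   4   5
  0   1   0   0   0   0   0
  1   1   1   1   1   0   0
  2   1   0   1   2   2   2
  3   0   0   1   3   5   7
  4   0   0   1   4   9  16
  5   0   0   1   5  14  30

30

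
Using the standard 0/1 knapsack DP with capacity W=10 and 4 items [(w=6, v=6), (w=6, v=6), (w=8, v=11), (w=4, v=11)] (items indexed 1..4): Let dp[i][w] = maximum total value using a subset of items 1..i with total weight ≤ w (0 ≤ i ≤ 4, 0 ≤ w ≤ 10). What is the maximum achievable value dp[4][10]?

17

i\w   0   1   2   3   4   5   6   7   8   9  10
  0   0   0   0   0   0   0   0   0   0   0   0
  1   0   0   0   0   0   0   6   6   6   6   6
  2   0   0   0   0   0   0   6   6   6   6   6
  3   0   0   0   0   0   0   6   6  11  11  11
  4   0   0   0   0  11  11  11  11  11  11  17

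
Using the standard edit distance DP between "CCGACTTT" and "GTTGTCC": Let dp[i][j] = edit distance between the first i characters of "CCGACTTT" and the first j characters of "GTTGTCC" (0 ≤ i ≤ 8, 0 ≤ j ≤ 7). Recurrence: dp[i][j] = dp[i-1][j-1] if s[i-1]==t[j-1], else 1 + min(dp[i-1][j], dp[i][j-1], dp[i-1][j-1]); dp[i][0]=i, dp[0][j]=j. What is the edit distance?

7

   ''  G  T  T  G  T  C  C
''  0  1  2  3  4  5  6  7
 C  1  1  2  3  4  5  5  6
 C  2  2  2  3  4  5  5  5
 G  3  2  3  3  3  4  5  6
 A  4  3  3  4  4  4  5  6
 C  5  4  4  4  5  5  4  5
 T  6  5  4  4  5  5  5  5
 T  7  6  5  4  5  5  6  6
 T  8  7  6  5  5  5  6  7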